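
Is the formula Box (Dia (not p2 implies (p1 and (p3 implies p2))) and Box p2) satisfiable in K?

1. Box (Dia (not p2 implies (p1 and (p3 implies p2))) and Box p2), u

Satisfiable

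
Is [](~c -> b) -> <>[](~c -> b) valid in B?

Tableau for the negation ~([](~c -> b) -> <>[](~c -> b)):
1. ~([](~c -> b) -> <>[](~c -> b)), u
2. [](~c -> b), u
3. ~<>[](~c -> b), u
4. ~c -> b, u
5. ~[](~c -> b), u
6. b, u
7. ~(~c -> b), v
8. ~c, v
9. ~b, v
10. ~c -> b, v
11. ~[](~c -> b), v
12. b, v
Accessibility: uRu, uRv, vRu, vRv
Branch closes: b and ~b both at v.
All branches of the negation close; one closing branch shown above.

Valid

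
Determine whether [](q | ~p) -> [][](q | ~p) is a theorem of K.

Invalid (countermodel exists)

Tableau for the negation ~([](q | ~p) -> [][](q | ~p)):
1. ~([](q | ~p) -> [][](q | ~p)), 0
2. [](q | ~p), 0
3. ~[][](q | ~p), 0
4. ~[](q | ~p), 1
5. q | ~p, 1
6. ~p, 1
7. ~(q | ~p), 2
8. ~q, 2
9. p, 2
Accessibility: 0R1, 1R2
The negation has an open branch (countermodel exists).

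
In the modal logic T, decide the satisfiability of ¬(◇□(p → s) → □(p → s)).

Yes, satisfiable

1. ¬(◇□(p → s) → □(p → s)), 0
2. ◇□(p → s), 0   [¬→-rule on 1]
3. ¬□(p → s), 0   [¬→-rule on 1]
4. □(p → s), 1   [◇-rule on 2: fresh world 1, 0R1]
5. p → s, 1   [□-rule on 4 via 1R1]
6. s, 1   [→-rule on 5 (branches; this branch)]
7. ¬(p → s), 2   [¬□-rule on 3: fresh world 2, 0R2]
8. p, 2   [¬→-rule on 7]
9. ¬s, 2   [¬→-rule on 7]
Accessibility: 0R0, 0R1, 0R2, 1R1, 2R2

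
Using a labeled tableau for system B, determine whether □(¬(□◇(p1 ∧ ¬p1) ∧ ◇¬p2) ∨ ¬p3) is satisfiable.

Yes, satisfiable

1. □(¬(□◇(p1 ∧ ¬p1) ∧ ◇¬p2) ∨ ¬p3), w0
2. ¬(□◇(p1 ∧ ¬p1) ∧ ◇¬p2) ∨ ¬p3, w0
3. ¬p3, w0
Accessibility: w0Rw0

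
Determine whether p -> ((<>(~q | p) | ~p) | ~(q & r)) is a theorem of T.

Valid in T

Tableau for the negation ~(p -> ((<>(~q | p) | ~p) | ~(q & r))):
1. ~(p -> ((<>(~q | p) | ~p) | ~(q & r))), w0
2. p, w0
3. ~((<>(~q | p) | ~p) | ~(q & r)), w0
4. ~(<>(~q | p) | ~p), w0
5. q & r, w0
6. ~<>(~q | p), w0
7. q, w0
8. r, w0
9. ~(~q | p), w0
10. ~p, w0
Accessibility: w0Rw0
Branch closes: p and ~p both at w0.
All branches of the negation close; one closing branch shown above.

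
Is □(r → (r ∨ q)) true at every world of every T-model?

Tableau for the negation ¬□(r → (r ∨ q)):
1. ¬□(r → (r ∨ q)), w0
2. ¬(r → (r ∨ q)), w1   [¬□-rule on 1: fresh world w1, w0Rw1]
3. r, w1   [¬→-rule on 2]
4. ¬(r ∨ q), w1   [¬→-rule on 2]
5. ¬r, w1   [¬∨-rule on 4]
6. ¬q, w1   [¬∨-rule on 4]
Accessibility: w0Rw0, w0Rw1, w1Rw1
Branch closes: r and ¬r both at w1.
All branches of the negation close; one closing branch shown above.

Valid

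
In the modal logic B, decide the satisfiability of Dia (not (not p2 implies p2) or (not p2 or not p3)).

1. Dia (not (not p2 implies p2) or (not p2 or not p3)), w0
2. not (not p2 implies p2) or (not p2 or not p3), w1   [Dia-rule on 1: fresh world w1, w0Rw1]
3. not p2 or not p3, w1   [or-rule on 2 (branches; this branch)]
4. not p3, w1   [or-rule on 3 (branches; this branch)]
Accessibility: w0Rw0, w0Rw1, w1Rw0, w1Rw1

Satisfiable (open branch found)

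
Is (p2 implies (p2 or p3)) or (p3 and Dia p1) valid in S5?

Valid in S5

Tableau for the negation not ((p2 implies (p2 or p3)) or (p3 and Dia p1)):
1. not ((p2 implies (p2 or p3)) or (p3 and Dia p1)), u
2. not (p2 implies (p2 or p3)), u   [neg-or-rule on 1]
3. not (p3 and Dia p1), u   [neg-or-rule on 1]
4. p2, u   [neg-implies-rule on 2]
5. not (p2 or p3), u   [neg-implies-rule on 2]
6. not p2, u   [neg-or-rule on 5]
7. not p3, u   [neg-or-rule on 5]
Accessibility: uRu
Branch closes: p2 and not p2 both at u.
All branches of the negation close; one closing branch shown above.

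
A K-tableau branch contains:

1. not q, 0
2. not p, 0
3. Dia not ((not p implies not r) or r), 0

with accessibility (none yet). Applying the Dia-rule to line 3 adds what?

a fresh world 1 with 0R1, and not ((not p implies not r) or r) at 1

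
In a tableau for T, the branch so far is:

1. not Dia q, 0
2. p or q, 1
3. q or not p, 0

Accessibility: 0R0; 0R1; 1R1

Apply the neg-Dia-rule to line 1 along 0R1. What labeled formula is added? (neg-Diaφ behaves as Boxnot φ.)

neg-Diaφ behaves as Boxnot φ: propagate the negated body to each accessible world.

not q, 1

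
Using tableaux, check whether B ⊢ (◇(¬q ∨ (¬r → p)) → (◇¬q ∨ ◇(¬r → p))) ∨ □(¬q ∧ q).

Tableau for the negation ¬((◇(¬q ∨ (¬r → p)) → (◇¬q ∨ ◇(¬r → p))) ∨ □(¬q ∧ q)):
1. ¬((◇(¬q ∨ (¬r → p)) → (◇¬q ∨ ◇(¬r → p))) ∨ □(¬q ∧ q)), w0
2. ¬(◇(¬q ∨ (¬r → p)) → (◇¬q ∨ ◇(¬r → p))), w0
3. ¬□(¬q ∧ q), w0
4. ◇(¬q ∨ (¬r → p)), w0
5. ¬(◇¬q ∨ ◇(¬r → p)), w0
6. ¬◇¬q, w0
7. ¬◇(¬r → p), w0
8. q, w0
9. ¬(¬r → p), w0
10. ¬r, w0
11. ¬p, w0
12. ¬(¬q ∧ q), w1
13. q, w1
14. ¬(¬r → p), w1
15. ¬r, w1
16. ¬p, w1
17. ¬q ∨ (¬r → p), w2
18. q, w2
19. ¬(¬r → p), w2
20. ¬r, w2
21. ¬p, w2
22. ¬r → p, w2
23. p, w2
Accessibility: w0Rw0, w0Rw1, w0Rw2, w1Rw0, w1Rw1, w2Rw0, w2Rw2
Branch closes: p and ¬p both at w2.
Every branch of the negation's tableau closes; the branch above is one of them.

Valid in B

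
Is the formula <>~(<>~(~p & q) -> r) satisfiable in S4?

1. <>~(<>~(~p & q) -> r), w0
2. ~(<>~(~p & q) -> r), w1
3. <>~(~p & q), w1
4. ~r, w1
5. ~(~p & q), w2
6. ~q, w2
Accessibility: w0Rw0, w0Rw1, w0Rw2, w1Rw1, w1Rw2, w2Rw2

Satisfiable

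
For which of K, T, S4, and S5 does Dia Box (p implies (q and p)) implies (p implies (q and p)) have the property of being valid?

S5-tableau for the negation not (Dia Box (p implies (q and p)) implies (p implies (q and p))):
1. not (Dia Box (p implies (q and p)) implies (p implies (q and p))), 0
2. Dia Box (p implies (q and p)), 0
3. not (p implies (q and p)), 0
4. p, 0
5. not (q and p), 0
6. not q, 0
7. Box (p implies (q and p)), 1
8. p implies (q and p), 0
9. p implies (q and p), 1
10. q and p, 0
11. q, 0
Accessibility: 0R0, 0R1, 1R0, 1R1
Branch closes: q and not q both at 0.
Every branch closes (one shown): valid in S5.
S4-tableau for the negation not (Dia Box (p implies (q and p)) implies (p implies (q and p))):
1. not (Dia Box (p implies (q and p)) implies (p implies (q and p))), 0
2. Dia Box (p implies (q and p)), 0
3. not (p implies (q and p)), 0
4. p, 0
5. not (q and p), 0
6. not q, 0
7. Box (p implies (q and p)), 1
8. p implies (q and p), 1
9. q and p, 1
10. q, 1
11. p, 1
Accessibility: 0R0, 0R1, 1R1
Complete open branch: countermodel on an S4-frame, so not valid in S4, nor in K, T (the same frame is also a K-frame and a T-frame).

S5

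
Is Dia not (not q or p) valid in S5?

Tableau for the negation not Dia not (not q or p):
1. not Dia not (not q or p), u
2. not q or p, u
3. p, u
Accessibility: uRu
The negation has an open branch (countermodel exists).

Invalid (countermodel exists)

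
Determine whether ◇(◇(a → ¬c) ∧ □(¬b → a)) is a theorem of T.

Tableau for the negation ¬◇(◇(a → ¬c) ∧ □(¬b → a)):
1. ¬◇(◇(a → ¬c) ∧ □(¬b → a)), w0
2. ¬(◇(a → ¬c) ∧ □(¬b → a)), w0   [¬◇-rule on 1 via w0Rw0]
3. ¬□(¬b → a), w0   [¬∧-rule on 2 (branches; this branch)]
4. ¬(¬b → a), w1   [¬□-rule on 3: fresh world w1, w0Rw1]
5. ¬b, w1   [¬→-rule on 4]
6. ¬a, w1   [¬→-rule on 4]
7. ¬(◇(a → ¬c) ∧ □(¬b → a)), w1   [¬◇-rule on 1 via w0Rw1]
8. ¬□(¬b → a), w1   [¬∧-rule on 7 (branches; this branch)]
9. ¬(¬b → a), w2   [¬□-rule on 8: fresh world w2, w1Rw2]
10. ¬b, w2   [¬→-rule on 9]
11. ¬a, w2   [¬→-rule on 9]
Accessibility: w0Rw0, w0Rw1, w1Rw1, w1Rw2, w2Rw2
The negation has an open branch (countermodel exists).

No, not valid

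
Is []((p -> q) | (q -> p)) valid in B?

Valid

Tableau for the negation ~[]((p -> q) | (q -> p)):
1. ~[]((p -> q) | (q -> p)), w0
2. ~((p -> q) | (q -> p)), w1   [~[]-rule on 1: fresh world w1, w0Rw1]
3. ~(p -> q), w1   [~|-rule on 2]
4. ~(q -> p), w1   [~|-rule on 2]
5. p, w1   [~->-rule on 3]
6. ~q, w1   [~->-rule on 3]
7. q, w1   [~->-rule on 4]
8. ~p, w1   [~->-rule on 4]
Accessibility: w0Rw0, w0Rw1, w1Rw0, w1Rw1
Branch closes: q and ~q both at w1.
Every branch of the negation's tableau closes; the branch above is one of them.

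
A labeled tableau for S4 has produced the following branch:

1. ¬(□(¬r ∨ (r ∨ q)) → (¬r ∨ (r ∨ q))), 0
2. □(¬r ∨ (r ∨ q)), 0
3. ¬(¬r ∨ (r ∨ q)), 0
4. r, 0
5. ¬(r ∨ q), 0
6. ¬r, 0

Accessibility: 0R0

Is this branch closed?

Both r and ¬r appear at 0.

Closed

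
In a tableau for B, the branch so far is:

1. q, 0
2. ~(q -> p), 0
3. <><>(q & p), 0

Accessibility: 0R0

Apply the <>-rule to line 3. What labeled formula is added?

a fresh world 1 with 0R1, and <>(q & p) at 1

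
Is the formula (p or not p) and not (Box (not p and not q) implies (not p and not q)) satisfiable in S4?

1. (p or not p) and not (Box (not p and not q) implies (not p and not q)), 0
2. p or not p, 0
3. not (Box (not p and not q) implies (not p and not q)), 0
4. Box (not p and not q), 0
5. not (not p and not q), 0
6. not p and not q, 0
7. not p, 0
8. not q, 0
9. q, 0
Accessibility: 0R0
Branch closes: q and not q both at 0.
(One branch shown.) All branches close.

Unsatisfiable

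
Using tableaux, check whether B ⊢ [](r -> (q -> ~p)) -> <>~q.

Invalid (countermodel exists)

Tableau for the negation ~([](r -> (q -> ~p)) -> <>~q):
1. ~([](r -> (q -> ~p)) -> <>~q), w0
2. [](r -> (q -> ~p)), w0
3. ~<>~q, w0
4. r -> (q -> ~p), w0
5. q, w0
6. q -> ~p, w0
7. ~p, w0
Accessibility: w0Rw0
The negation has an open branch (countermodel exists).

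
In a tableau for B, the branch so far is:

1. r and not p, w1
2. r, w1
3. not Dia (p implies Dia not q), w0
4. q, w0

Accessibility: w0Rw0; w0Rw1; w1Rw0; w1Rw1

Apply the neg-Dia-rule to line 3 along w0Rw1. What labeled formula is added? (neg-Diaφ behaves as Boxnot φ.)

not (p implies Dia not q), w1

neg-Diaφ behaves as Boxnot φ: propagate the negated body to each accessible world.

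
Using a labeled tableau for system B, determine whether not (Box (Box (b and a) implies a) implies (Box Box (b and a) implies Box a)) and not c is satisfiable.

Unsatisfiable

1. not (Box (Box (b and a) implies a) implies (Box Box (b and a) implies Box a)) and not c, w0
2. not (Box (Box (b and a) implies a) implies (Box Box (b and a) implies Box a)), w0
3. not c, w0
4. Box (Box (b and a) implies a), w0
5. not (Box Box (b and a) implies Box a), w0
6. Box Box (b and a), w0
7. not Box a, w0
8. Box (b and a) implies a, w0
9. Box (b and a), w0
10. b and a, w0
11. b, w0
12. a, w0
13. not a, w1
14. Box (b and a) implies a, w1
15. Box (b and a), w1
16. b and a, w1
17. b, w1
18. a, w1
Accessibility: w0Rw0, w0Rw1, w1Rw0, w1Rw1
Branch closes: a and not a both at w1.
Every branch closes; the branch above is one of them.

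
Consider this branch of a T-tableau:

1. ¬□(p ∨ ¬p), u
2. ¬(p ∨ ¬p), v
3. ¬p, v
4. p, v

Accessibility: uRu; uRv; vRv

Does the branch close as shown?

Closed

Both p and ¬p appear at v.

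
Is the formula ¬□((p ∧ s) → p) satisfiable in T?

No, unsatisfiable

1. ¬□((p ∧ s) → p), u
2. ¬((p ∧ s) → p), v
3. p ∧ s, v
4. ¬p, v
5. p, v
6. s, v
Accessibility: uRu, uRv, vRv
Branch closes: p and ¬p both at v.
(One branch shown.) All branches close.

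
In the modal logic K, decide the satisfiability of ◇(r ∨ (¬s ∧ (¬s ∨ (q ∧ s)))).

1. ◇(r ∨ (¬s ∧ (¬s ∨ (q ∧ s)))), 0
2. r ∨ (¬s ∧ (¬s ∨ (q ∧ s))), 1
3. ¬s ∧ (¬s ∨ (q ∧ s)), 1
4. ¬s, 1
5. ¬s ∨ (q ∧ s), 1
Accessibility: 0R1

Satisfiable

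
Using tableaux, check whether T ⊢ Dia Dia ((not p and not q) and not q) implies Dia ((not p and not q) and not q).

Invalid (countermodel exists)

Tableau for the negation not (Dia Dia ((not p and not q) and not q) implies Dia ((not p and not q) and not q)):
1. not (Dia Dia ((not p and not q) and not q) implies Dia ((not p and not q) and not q)), w0
2. Dia Dia ((not p and not q) and not q), w0
3. not Dia ((not p and not q) and not q), w0
4. not ((not p and not q) and not q), w0
5. q, w0
6. Dia ((not p and not q) and not q), w1
7. not ((not p and not q) and not q), w1
8. q, w1
9. (not p and not q) and not q, w2
10. not p and not q, w2
11. not q, w2
12. not p, w2
Accessibility: w0Rw0, w0Rw1, w1Rw1, w1Rw2, w2Rw2
The negation has an open branch (countermodel exists).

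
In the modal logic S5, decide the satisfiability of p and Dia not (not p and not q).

Yes, satisfiable

1. p and Dia not (not p and not q), w0
2. p, w0   [and-rule on 1]
3. Dia not (not p and not q), w0   [and-rule on 1]
4. not (not p and not q), w1   [Dia-rule on 3: fresh world w1, w0Rw1]
5. q, w1   [neg-and-rule on 4 (branches; this branch)]
Accessibility: w0Rw0, w0Rw1, w1Rw0, w1Rw1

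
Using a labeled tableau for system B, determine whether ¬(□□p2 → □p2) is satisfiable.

1. ¬(□□p2 → □p2), u
2. □□p2, u
3. ¬□p2, u
4. □p2, u
5. p2, u
6. ¬p2, v
7. □p2, v
8. p2, v
Accessibility: uRu, uRv, vRu, vRv
Branch closes: p2 and ¬p2 both at v.
All branches of the tableau close; one closing branch shown above.

No, unsatisfiable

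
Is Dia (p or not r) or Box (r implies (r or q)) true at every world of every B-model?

Tableau for the negation not (Dia (p or not r) or Box (r implies (r or q))):
1. not (Dia (p or not r) or Box (r implies (r or q))), u
2. not Dia (p or not r), u
3. not Box (r implies (r or q)), u
4. not (p or not r), u
5. not p, u
6. r, u
7. not (r implies (r or q)), v
8. r, v
9. not (r or q), v
10. not r, v
11. not q, v
Accessibility: uRu, uRv, vRu, vRv
Branch closes: r and not r both at v.
Every branch of the negation's tableau closes; the branch above is one of them.

Valid in B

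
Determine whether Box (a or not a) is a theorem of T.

Tableau for the negation not Box (a or not a):
1. not Box (a or not a), 0
2. not (a or not a), 1
3. not a, 1
4. a, 1
Accessibility: 0R0, 0R1, 1R1
Branch closes: a and not a both at 1.
Every branch of the negation's tableau closes; the branch above is one of them.

Yes, valid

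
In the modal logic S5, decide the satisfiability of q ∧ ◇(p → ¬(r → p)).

Satisfiable (open branch found)

1. q ∧ ◇(p → ¬(r → p)), w0
2. q, w0
3. ◇(p → ¬(r → p)), w0
4. p → ¬(r → p), w1
5. ¬(r → p), w1
6. r, w1
7. ¬p, w1
Accessibility: w0Rw0, w0Rw1, w1Rw0, w1Rw1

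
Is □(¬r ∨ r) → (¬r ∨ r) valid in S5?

Valid in S5

Tableau for the negation ¬(□(¬r ∨ r) → (¬r ∨ r)):
1. ¬(□(¬r ∨ r) → (¬r ∨ r)), u
2. □(¬r ∨ r), u   [¬→-rule on 1]
3. ¬(¬r ∨ r), u   [¬→-rule on 1]
4. r, u   [¬∨-rule on 3]
5. ¬r, u   [¬∨-rule on 3]
Accessibility: uRu
Branch closes: r and ¬r both at u.
Every branch of the negation's tableau closes; the branch above is one of them.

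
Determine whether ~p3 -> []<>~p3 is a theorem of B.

Valid

Tableau for the negation ~(~p3 -> []<>~p3):
1. ~(~p3 -> []<>~p3), 0
2. ~p3, 0
3. ~[]<>~p3, 0
4. ~<>~p3, 1
5. p3, 0
Accessibility: 0R0, 0R1, 1R0, 1R1
Branch closes: p3 and ~p3 both at 0.
Every branch of the negation's tableau closes; the branch above is one of them.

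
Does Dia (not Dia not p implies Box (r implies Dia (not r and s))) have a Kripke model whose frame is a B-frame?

Satisfiable (open branch found)

1. Dia (not Dia not p implies Box (r implies Dia (not r and s))), 0
2. not Dia not p implies Box (r implies Dia (not r and s)), 1   [Dia-rule on 1: fresh world 1, 0R1]
3. Box (r implies Dia (not r and s)), 1   [implies-rule on 2 (branches; this branch)]
4. r implies Dia (not r and s), 0   [Box-rule on 3 via 1R0]
5. r implies Dia (not r and s), 1   [Box-rule on 3 via 1R1]
6. Dia (not r and s), 0   [implies-rule on 4 (branches; this branch)]
7. Dia (not r and s), 1   [implies-rule on 5 (branches; this branch)]
8. not r and s, 2   [Dia-rule on 6: fresh world 2, 0R2]
9. not r, 2   [and-rule on 8]
10. s, 2   [and-rule on 8]
11. not r and s, 3   [Dia-rule on 7: fresh world 3, 1R3]
12. not r, 3   [and-rule on 11]
13. s, 3   [and-rule on 11]
14. r implies Dia (not r and s), 3   [Box-rule on 3 via 1R3]
15. Dia (not r and s), 3   [implies-rule on 14 (branches; this branch)]
16. not r and s, 4   [Dia-rule on 15: fresh world 4, 3R4]
17. not r, 4   [and-rule on 16]
18. s, 4   [and-rule on 16]
Accessibility: 0R0, 0R1, 0R2, 1R0, 1R1, 1R3, 2R0, 2R2, 3R1, 3R3, 3R4, 4R3, 4R4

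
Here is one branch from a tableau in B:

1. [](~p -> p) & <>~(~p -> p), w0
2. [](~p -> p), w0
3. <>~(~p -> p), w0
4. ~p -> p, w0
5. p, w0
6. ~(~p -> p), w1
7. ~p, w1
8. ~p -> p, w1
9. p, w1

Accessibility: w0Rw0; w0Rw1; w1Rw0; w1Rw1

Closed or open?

Both p and ~p appear at w1.

Closed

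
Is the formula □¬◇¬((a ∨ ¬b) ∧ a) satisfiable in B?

1. □¬◇¬((a ∨ ¬b) ∧ a), w0
2. ¬◇¬((a ∨ ¬b) ∧ a), w0
3. (a ∨ ¬b) ∧ a, w0
4. a ∨ ¬b, w0
5. a, w0
6. ¬b, w0
Accessibility: w0Rw0

Yes, satisfiable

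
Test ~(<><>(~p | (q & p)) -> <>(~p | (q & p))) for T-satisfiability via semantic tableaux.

Yes, satisfiable

1. ~(<><>(~p | (q & p)) -> <>(~p | (q & p))), 0
2. <><>(~p | (q & p)), 0
3. ~<>(~p | (q & p)), 0
4. ~(~p | (q & p)), 0
5. p, 0
6. ~(q & p), 0
7. ~q, 0
8. <>(~p | (q & p)), 1
9. ~(~p | (q & p)), 1
10. p, 1
11. ~(q & p), 1
12. ~q, 1
13. ~p | (q & p), 2
14. q & p, 2
15. q, 2
16. p, 2
Accessibility: 0R0, 0R1, 1R1, 1R2, 2R2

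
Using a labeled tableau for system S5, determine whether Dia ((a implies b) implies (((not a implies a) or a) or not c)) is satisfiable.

Satisfiable (open branch found)

1. Dia ((a implies b) implies (((not a implies a) or a) or not c)), w0
2. (a implies b) implies (((not a implies a) or a) or not c), w1   [Dia-rule on 1: fresh world w1, w0Rw1]
3. ((not a implies a) or a) or not c, w1   [implies-rule on 2 (branches; this branch)]
4. not c, w1   [or-rule on 3 (branches; this branch)]
Accessibility: w0Rw0, w0Rw1, w1Rw0, w1Rw1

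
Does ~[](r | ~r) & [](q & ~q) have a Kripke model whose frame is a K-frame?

1. ~[](r | ~r) & [](q & ~q), w0
2. ~[](r | ~r), w0
3. [](q & ~q), w0
4. ~(r | ~r), w1
5. ~r, w1
6. r, w1
Accessibility: w0Rw1
Branch closes: r and ~r both at w1.
(One branch shown.) All branches close.

Unsatisfiable (every branch closes)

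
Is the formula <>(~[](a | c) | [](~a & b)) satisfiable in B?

1. <>(~[](a | c) | [](~a & b)), 0
2. ~[](a | c) | [](~a & b), 1
3. [](~a & b), 1
4. ~a & b, 0
5. ~a, 0
6. b, 0
7. ~a & b, 1
8. ~a, 1
9. b, 1
Accessibility: 0R0, 0R1, 1R0, 1R1

Satisfiable (open branch found)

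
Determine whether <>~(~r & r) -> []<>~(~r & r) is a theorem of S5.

Tableau for the negation ~(<>~(~r & r) -> []<>~(~r & r)):
1. ~(<>~(~r & r) -> []<>~(~r & r)), w0
2. <>~(~r & r), w0
3. ~[]<>~(~r & r), w0
4. ~(~r & r), w1
5. ~r, w1
6. ~<>~(~r & r), w2
7. ~r & r, w0
8. ~r, w0
9. r, w0
Accessibility: w0Rw0, w0Rw1, w0Rw2, w1Rw0, w1Rw1, w1Rw2, w2Rw0, w2Rw1, w2Rw2
Branch closes: r and ~r both at w0.
Every branch of the negation's tableau closes; the branch above is one of them.

Valid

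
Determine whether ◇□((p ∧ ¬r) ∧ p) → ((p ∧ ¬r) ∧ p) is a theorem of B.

Tableau for the negation ¬(◇□((p ∧ ¬r) ∧ p) → ((p ∧ ¬r) ∧ p)):
1. ¬(◇□((p ∧ ¬r) ∧ p) → ((p ∧ ¬r) ∧ p)), 0
2. ◇□((p ∧ ¬r) ∧ p), 0
3. ¬((p ∧ ¬r) ∧ p), 0
4. ¬(p ∧ ¬r), 0
5. r, 0
6. □((p ∧ ¬r) ∧ p), 1
7. (p ∧ ¬r) ∧ p, 0
8. p ∧ ¬r, 0
9. p, 0
10. ¬r, 0
Accessibility: 0R0, 0R1, 1R0, 1R1
Branch closes: r and ¬r both at 0.
All branches of the negation close; one closing branch shown above.

Valid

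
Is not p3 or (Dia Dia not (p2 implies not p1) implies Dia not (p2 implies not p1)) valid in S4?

Valid in S4

Tableau for the negation not (not p3 or (Dia Dia not (p2 implies not p1) implies Dia not (p2 implies not p1))):
1. not (not p3 or (Dia Dia not (p2 implies not p1) implies Dia not (p2 implies not p1))), w0
2. p3, w0   [neg-or-rule on 1]
3. not (Dia Dia not (p2 implies not p1) implies Dia not (p2 implies not p1)), w0   [neg-or-rule on 1]
4. Dia Dia not (p2 implies not p1), w0   [neg-implies-rule on 3]
5. not Dia not (p2 implies not p1), w0   [neg-implies-rule on 3]
6. p2 implies not p1, w0   [neg-Dia-rule on 5 via w0Rw0]
7. not p1, w0   [implies-rule on 6 (branches; this branch)]
8. Dia not (p2 implies not p1), w1   [Dia-rule on 4: fresh world w1, w0Rw1]
9. p2 implies not p1, w1   [neg-Dia-rule on 5 via w0Rw1]
10. not p1, w1   [implies-rule on 9 (branches; this branch)]
11. not (p2 implies not p1), w2   [Dia-rule on 8: fresh world w2, w1Rw2]
12. p2, w2   [neg-implies-rule on 11]
13. p1, w2   [neg-implies-rule on 11]
14. p2 implies not p1, w2   [neg-Dia-rule on 5 via w0Rw2]
15. not p1, w2   [implies-rule on 14 (branches; this branch)]
Accessibility: w0Rw0, w0Rw1, w0Rw2, w1Rw1, w1Rw2, w2Rw2
Branch closes: p1 and not p1 both at w2.
All branches of the negation close; one closing branch shown above.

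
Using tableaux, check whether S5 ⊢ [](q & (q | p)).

Tableau for the negation ~[](q & (q | p)):
1. ~[](q & (q | p)), w0
2. ~(q & (q | p)), w1
3. ~(q | p), w1
4. ~q, w1
5. ~p, w1
Accessibility: w0Rw0, w0Rw1, w1Rw0, w1Rw1
The negation has an open branch (countermodel exists).

Not valid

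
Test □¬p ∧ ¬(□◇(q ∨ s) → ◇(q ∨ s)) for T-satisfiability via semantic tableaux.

Unsatisfiable

1. □¬p ∧ ¬(□◇(q ∨ s) → ◇(q ∨ s)), 0
2. □¬p, 0   [∧-rule on 1]
3. ¬(□◇(q ∨ s) → ◇(q ∨ s)), 0   [∧-rule on 1]
4. □◇(q ∨ s), 0   [¬→-rule on 3]
5. ¬◇(q ∨ s), 0   [¬→-rule on 3]
6. ¬p, 0   [□-rule on 2 via 0R0]
7. ◇(q ∨ s), 0   [□-rule on 4 via 0R0]
8. ¬(q ∨ s), 0   [¬◇-rule on 5 via 0R0]
9. ¬q, 0   [¬∨-rule on 8]
10. ¬s, 0   [¬∨-rule on 8]
11. q ∨ s, 1   [◇-rule on 7: fresh world 1, 0R1]
12. ¬p, 1   [□-rule on 2 via 0R1]
13. ◇(q ∨ s), 1   [□-rule on 4 via 0R1]
14. ¬(q ∨ s), 1   [¬◇-rule on 5 via 0R1]
15. ¬q, 1   [¬∨-rule on 14]
16. ¬s, 1   [¬∨-rule on 14]
17. s, 1   [∨-rule on 11 (branches; this branch)]
Accessibility: 0R0, 0R1, 1R1
Branch closes: s and ¬s both at 1.
Every branch closes; the branch above is one of them.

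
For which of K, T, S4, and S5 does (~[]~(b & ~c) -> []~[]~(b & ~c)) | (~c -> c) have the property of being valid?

S5

S4-tableau for the negation ~((~[]~(b & ~c) -> []~[]~(b & ~c)) | (~c -> c)):
1. ~((~[]~(b & ~c) -> []~[]~(b & ~c)) | (~c -> c)), u
2. ~(~[]~(b & ~c) -> []~[]~(b & ~c)), u
3. ~(~c -> c), u
4. ~[]~(b & ~c), u
5. ~[]~[]~(b & ~c), u
6. ~c, u
7. b & ~c, v
8. b, v
9. ~c, v
10. []~(b & ~c), w
11. ~(b & ~c), w
12. c, w
Accessibility: uRu, uRv, uRw, vRv, wRw
Complete open branch: countermodel on an S4-frame, so not valid in S4, nor in K, T (the same frame is also a K-frame and a T-frame).
S5-tableau for the negation ~((~[]~(b & ~c) -> []~[]~(b & ~c)) | (~c -> c)):
1. ~((~[]~(b & ~c) -> []~[]~(b & ~c)) | (~c -> c)), u
2. ~(~[]~(b & ~c) -> []~[]~(b & ~c)), u
3. ~(~c -> c), u
4. ~[]~(b & ~c), u
5. ~[]~[]~(b & ~c), u
6. ~c, u
7. b & ~c, v
8. b, v
9. ~c, v
10. []~(b & ~c), w
11. ~(b & ~c), u
12. ~(b & ~c), v
13. ~(b & ~c), w
14. ~b, u
15. c, v
Accessibility: uRu, uRv, uRw, vRu, vRv, vRw, wRu, wRv, wRw
Branch closes: c and ~c both at v.
Every branch closes (one shown): valid in S5.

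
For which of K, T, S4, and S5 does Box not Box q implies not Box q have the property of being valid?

T, S4, S5

K-tableau for the negation not (Box not Box q implies not Box q):
1. not (Box not Box q implies not Box q), w0
2. Box not Box q, w0
3. Box q, w0
Complete open branch: countermodel on a K-frame, so not valid in K.
T-tableau for the negation not (Box not Box q implies not Box q):
1. not (Box not Box q implies not Box q), w0
2. Box not Box q, w0
3. Box q, w0
4. not Box q, w0
5. q, w0
6. not q, w1
7. not Box q, w1
8. q, w1
Accessibility: w0Rw0, w0Rw1, w1Rw1
Branch closes: q and not q both at w1.
Every branch closes (one shown): valid in T, hence also in S4, S5 (every theorem of T is a theorem of S4 and S5).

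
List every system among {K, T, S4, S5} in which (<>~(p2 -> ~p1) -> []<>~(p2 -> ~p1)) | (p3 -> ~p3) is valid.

S4-tableau for the negation ~((<>~(p2 -> ~p1) -> []<>~(p2 -> ~p1)) | (p3 -> ~p3)):
1. ~((<>~(p2 -> ~p1) -> []<>~(p2 -> ~p1)) | (p3 -> ~p3)), u
2. ~(<>~(p2 -> ~p1) -> []<>~(p2 -> ~p1)), u
3. ~(p3 -> ~p3), u
4. <>~(p2 -> ~p1), u
5. ~[]<>~(p2 -> ~p1), u
6. p3, u
7. ~(p2 -> ~p1), v
8. p2, v
9. p1, v
10. ~<>~(p2 -> ~p1), w
11. p2 -> ~p1, w
12. ~p1, w
Accessibility: uRu, uRv, uRw, vRv, wRw
Complete open branch: countermodel on an S4-frame, so not valid in S4, nor in K, T (the same frame is also a K-frame and a T-frame).
S5-tableau for the negation ~((<>~(p2 -> ~p1) -> []<>~(p2 -> ~p1)) | (p3 -> ~p3)):
1. ~((<>~(p2 -> ~p1) -> []<>~(p2 -> ~p1)) | (p3 -> ~p3)), u
2. ~(<>~(p2 -> ~p1) -> []<>~(p2 -> ~p1)), u
3. ~(p3 -> ~p3), u
4. <>~(p2 -> ~p1), u
5. ~[]<>~(p2 -> ~p1), u
6. p3, u
7. ~(p2 -> ~p1), v
8. p2, v
9. p1, v
10. ~<>~(p2 -> ~p1), w
11. p2 -> ~p1, u
12. p2 -> ~p1, v
13. p2 -> ~p1, w
14. ~p1, u
15. ~p1, v
Accessibility: uRu, uRv, uRw, vRu, vRv, vRw, wRu, wRv, wRw
Branch closes: p1 and ~p1 both at v.
Every branch closes (one shown): valid in S5.

S5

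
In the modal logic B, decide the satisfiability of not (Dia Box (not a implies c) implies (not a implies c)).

1. not (Dia Box (not a implies c) implies (not a implies c)), 0
2. Dia Box (not a implies c), 0
3. not (not a implies c), 0
4. not a, 0
5. not c, 0
6. Box (not a implies c), 1
7. not a implies c, 0
8. not a implies c, 1
9. c, 0
Accessibility: 0R0, 0R1, 1R0, 1R1
Branch closes: c and not c both at 0.
All branches of the tableau close; one closing branch shown above.

Unsatisfiable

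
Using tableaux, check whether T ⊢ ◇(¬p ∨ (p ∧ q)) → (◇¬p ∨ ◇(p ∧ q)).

Tableau for the negation ¬(◇(¬p ∨ (p ∧ q)) → (◇¬p ∨ ◇(p ∧ q))):
1. ¬(◇(¬p ∨ (p ∧ q)) → (◇¬p ∨ ◇(p ∧ q))), w0
2. ◇(¬p ∨ (p ∧ q)), w0
3. ¬(◇¬p ∨ ◇(p ∧ q)), w0
4. ¬◇¬p, w0
5. ¬◇(p ∧ q), w0
6. p, w0
7. ¬(p ∧ q), w0
8. ¬q, w0
9. ¬p ∨ (p ∧ q), w1
10. p, w1
11. ¬(p ∧ q), w1
12. p ∧ q, w1
13. q, w1
14. ¬q, w1
Accessibility: w0Rw0, w0Rw1, w1Rw1
Branch closes: q and ¬q both at w1.
Every branch of the negation's tableau closes; the branch above is one of them.

Valid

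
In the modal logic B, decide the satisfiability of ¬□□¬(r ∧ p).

Satisfiable (open branch found)

1. ¬□□¬(r ∧ p), w0
2. ¬□¬(r ∧ p), w1   [¬□-rule on 1: fresh world w1, w0Rw1]
3. r ∧ p, w2   [¬□-rule on 2: fresh world w2, w1Rw2]
4. r, w2   [∧-rule on 3]
5. p, w2   [∧-rule on 3]
Accessibility: w0Rw0, w0Rw1, w1Rw0, w1Rw1, w1Rw2, w2Rw1, w2Rw2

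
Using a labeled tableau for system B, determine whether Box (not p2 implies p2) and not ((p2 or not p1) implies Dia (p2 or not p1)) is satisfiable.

1. Box (not p2 implies p2) and not ((p2 or not p1) implies Dia (p2 or not p1)), u
2. Box (not p2 implies p2), u
3. not ((p2 or not p1) implies Dia (p2 or not p1)), u
4. p2 or not p1, u
5. not Dia (p2 or not p1), u
6. not p2 implies p2, u
7. not (p2 or not p1), u
8. not p2, u
9. p1, u
10. not p1, u
Accessibility: uRu
Branch closes: p1 and not p1 both at u.
Every branch closes; the branch above is one of them.

Unsatisfiable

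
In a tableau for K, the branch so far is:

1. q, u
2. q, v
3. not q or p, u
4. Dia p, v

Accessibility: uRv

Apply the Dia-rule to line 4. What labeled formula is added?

a fresh world w with vRw, and p at w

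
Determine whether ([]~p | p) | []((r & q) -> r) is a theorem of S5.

Yes, valid

Tableau for the negation ~(([]~p | p) | []((r & q) -> r)):
1. ~(([]~p | p) | []((r & q) -> r)), u
2. ~([]~p | p), u
3. ~[]((r & q) -> r), u
4. ~[]~p, u
5. ~p, u
6. ~((r & q) -> r), v
7. r & q, v
8. ~r, v
9. r, v
10. q, v
Accessibility: uRu, uRv, vRu, vRv
Branch closes: r and ~r both at v.
Every branch of the negation's tableau closes; the branch above is one of them.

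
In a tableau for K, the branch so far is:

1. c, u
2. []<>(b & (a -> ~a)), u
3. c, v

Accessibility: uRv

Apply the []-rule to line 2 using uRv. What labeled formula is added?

<>(b & (a -> ~a)), v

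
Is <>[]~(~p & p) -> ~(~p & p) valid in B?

Tableau for the negation ~(<>[]~(~p & p) -> ~(~p & p)):
1. ~(<>[]~(~p & p) -> ~(~p & p)), u
2. <>[]~(~p & p), u
3. ~p & p, u
4. ~p, u
5. p, u
Accessibility: uRu
Branch closes: p and ~p both at u.
Every branch of the negation's tableau closes; the branch above is one of them.

Yes, valid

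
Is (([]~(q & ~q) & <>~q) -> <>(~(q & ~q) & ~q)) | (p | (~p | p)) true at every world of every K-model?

Yes, valid

Tableau for the negation ~((([]~(q & ~q) & <>~q) -> <>(~(q & ~q) & ~q)) | (p | (~p | p))):
1. ~((([]~(q & ~q) & <>~q) -> <>(~(q & ~q) & ~q)) | (p | (~p | p))), 0
2. ~(([]~(q & ~q) & <>~q) -> <>(~(q & ~q) & ~q)), 0
3. ~(p | (~p | p)), 0
4. []~(q & ~q) & <>~q, 0
5. ~<>(~(q & ~q) & ~q), 0
6. ~p, 0
7. ~(~p | p), 0
8. []~(q & ~q), 0
9. <>~q, 0
10. p, 0
Branch closes: p and ~p both at 0.
Every branch of the negation's tableau closes; the branch above is one of them.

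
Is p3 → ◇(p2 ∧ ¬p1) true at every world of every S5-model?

No, not valid

Tableau for the negation ¬(p3 → ◇(p2 ∧ ¬p1)):
1. ¬(p3 → ◇(p2 ∧ ¬p1)), 0
2. p3, 0
3. ¬◇(p2 ∧ ¬p1), 0
4. ¬(p2 ∧ ¬p1), 0
5. p1, 0
Accessibility: 0R0
The negation has an open branch (countermodel exists).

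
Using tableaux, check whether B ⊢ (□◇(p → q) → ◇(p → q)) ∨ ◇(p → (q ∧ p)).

Yes, valid

Tableau for the negation ¬((□◇(p → q) → ◇(p → q)) ∨ ◇(p → (q ∧ p))):
1. ¬((□◇(p → q) → ◇(p → q)) ∨ ◇(p → (q ∧ p))), 0
2. ¬(□◇(p → q) → ◇(p → q)), 0
3. ¬◇(p → (q ∧ p)), 0
4. □◇(p → q), 0
5. ¬◇(p → q), 0
6. ¬(p → (q ∧ p)), 0
7. p, 0
8. ¬(q ∧ p), 0
9. ◇(p → q), 0
10. ¬(p → q), 0
11. ¬q, 0
12. p → q, 1
13. ¬(p → (q ∧ p)), 1
14. p, 1
15. ¬(q ∧ p), 1
16. ◇(p → q), 1
17. ¬(p → q), 1
18. ¬q, 1
19. q, 1
Accessibility: 0R0, 0R1, 1R0, 1R1
Branch closes: q and ¬q both at 1.
All branches of the negation close; one closing branch shown above.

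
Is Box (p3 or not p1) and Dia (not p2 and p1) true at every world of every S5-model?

Tableau for the negation not (Box (p3 or not p1) and Dia (not p2 and p1)):
1. not (Box (p3 or not p1) and Dia (not p2 and p1)), u
2. not Dia (not p2 and p1), u
3. not (not p2 and p1), u
4. not p1, u
Accessibility: uRu
The negation has an open branch (countermodel exists).

Invalid (countermodel exists)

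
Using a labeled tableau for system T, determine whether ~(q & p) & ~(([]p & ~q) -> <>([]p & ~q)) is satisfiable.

No, unsatisfiable

1. ~(q & p) & ~(([]p & ~q) -> <>([]p & ~q)), 0
2. ~(q & p), 0   [&-rule on 1]
3. ~(([]p & ~q) -> <>([]p & ~q)), 0   [&-rule on 1]
4. []p & ~q, 0   [~->-rule on 3]
5. ~<>([]p & ~q), 0   [~->-rule on 3]
6. []p, 0   [&-rule on 4]
7. ~q, 0   [&-rule on 4]
8. ~([]p & ~q), 0   [~<>-rule on 5 via 0R0]
9. p, 0   [[]-rule on 6 via 0R0]
10. ~[]p, 0   [~&-rule on 8 (branches; this branch)]
11. ~p, 1   [~[]-rule on 10: fresh world 1, 0R1]
12. ~([]p & ~q), 1   [~<>-rule on 5 via 0R1]
13. p, 1   [[]-rule on 6 via 0R1]
Accessibility: 0R0, 0R1, 1R1
Branch closes: p and ~p both at 1.
All branches of the tableau close; one closing branch shown above.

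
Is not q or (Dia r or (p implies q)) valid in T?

Valid in T

Tableau for the negation not (not q or (Dia r or (p implies q))):
1. not (not q or (Dia r or (p implies q))), 0
2. q, 0   [neg-or-rule on 1]
3. not (Dia r or (p implies q)), 0   [neg-or-rule on 1]
4. not Dia r, 0   [neg-or-rule on 3]
5. not (p implies q), 0   [neg-or-rule on 3]
6. p, 0   [neg-implies-rule on 5]
7. not q, 0   [neg-implies-rule on 5]
Accessibility: 0R0
Branch closes: q and not q both at 0.
Every branch of the negation's tableau closes; the branch above is one of them.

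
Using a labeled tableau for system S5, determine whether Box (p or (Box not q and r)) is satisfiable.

Yes, satisfiable

1. Box (p or (Box not q and r)), w0
2. p or (Box not q and r), w0
3. Box not q and r, w0
4. Box not q, w0
5. r, w0
6. not q, w0
Accessibility: w0Rw0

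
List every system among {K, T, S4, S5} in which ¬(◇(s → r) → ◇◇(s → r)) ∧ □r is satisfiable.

K

K-tableau for the formula:
1. ¬(◇(s → r) → ◇◇(s → r)) ∧ □r, u
2. ¬(◇(s → r) → ◇◇(s → r)), u   [∧-rule on 1]
3. □r, u   [∧-rule on 1]
4. ◇(s → r), u   [¬→-rule on 2]
5. ¬◇◇(s → r), u   [¬→-rule on 2]
6. s → r, v   [◇-rule on 4: fresh world v, uRv]
7. r, v   [□-rule on 3 via uRv]
8. ¬◇(s → r), v   [¬◇-rule on 5 via uRv]
Accessibility: uRv
Complete open branch: satisfiable in K.
T-tableau for the formula:
1. ¬(◇(s → r) → ◇◇(s → r)) ∧ □r, u
2. ¬(◇(s → r) → ◇◇(s → r)), u   [∧-rule on 1]
3. □r, u   [∧-rule on 1]
4. ◇(s → r), u   [¬→-rule on 2]
5. ¬◇◇(s → r), u   [¬→-rule on 2]
6. r, u   [□-rule on 3 via uRu]
7. ¬◇(s → r), u   [¬◇-rule on 5 via uRu]
8. ¬(s → r), u   [¬◇-rule on 7 via uRu]
9. s, u   [¬→-rule on 8]
10. ¬r, u   [¬→-rule on 8]
Accessibility: uRu
Branch closes: r and ¬r both at u.
Every branch closes (one shown): unsatisfiable in T, hence also in S4, S5 (every S4/S5-frame is a T-frame).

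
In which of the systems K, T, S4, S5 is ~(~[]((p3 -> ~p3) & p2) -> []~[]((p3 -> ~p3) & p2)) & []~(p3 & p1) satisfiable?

S5-tableau for the formula:
1. ~(~[]((p3 -> ~p3) & p2) -> []~[]((p3 -> ~p3) & p2)) & []~(p3 & p1), w0
2. ~(~[]((p3 -> ~p3) & p2) -> []~[]((p3 -> ~p3) & p2)), w0
3. []~(p3 & p1), w0
4. ~[]((p3 -> ~p3) & p2), w0
5. ~[]~[]((p3 -> ~p3) & p2), w0
6. ~(p3 & p1), w0
7. ~p1, w0
8. ~((p3 -> ~p3) & p2), w1
9. ~(p3 & p1), w1
10. ~(p3 -> ~p3), w1
11. p3, w1
12. ~p1, w1
13. []((p3 -> ~p3) & p2), w2
14. ~(p3 & p1), w2
15. (p3 -> ~p3) & p2, w0
16. p3 -> ~p3, w0
17. p2, w0
18. (p3 -> ~p3) & p2, w1
19. p3 -> ~p3, w1
20. p2, w1
21. (p3 -> ~p3) & p2, w2
22. p3 -> ~p3, w2
23. p2, w2
24. ~p1, w2
25. ~p3, w0
26. ~p3, w1
Accessibility: w0Rw0, w0Rw1, w0Rw2, w1Rw0, w1Rw1, w1Rw2, w2Rw0, w2Rw1, w2Rw2
Branch closes: p3 and ~p3 both at w1.
Every branch closes (one shown): unsatisfiable in S5.
S4-tableau for the formula:
1. ~(~[]((p3 -> ~p3) & p2) -> []~[]((p3 -> ~p3) & p2)) & []~(p3 & p1), w0
2. ~(~[]((p3 -> ~p3) & p2) -> []~[]((p3 -> ~p3) & p2)), w0
3. []~(p3 & p1), w0
4. ~[]((p3 -> ~p3) & p2), w0
5. ~[]~[]((p3 -> ~p3) & p2), w0
6. ~(p3 & p1), w0
7. ~p1, w0
8. ~((p3 -> ~p3) & p2), w1
9. ~(p3 & p1), w1
10. ~p2, w1
11. ~p1, w1
12. []((p3 -> ~p3) & p2), w2
13. ~(p3 & p1), w2
14. (p3 -> ~p3) & p2, w2
15. p3 -> ~p3, w2
16. p2, w2
17. ~p1, w2
18. ~p3, w2
Accessibility: w0Rw0, w0Rw1, w0Rw2, w1Rw1, w2Rw2
Complete open branch: satisfiable in S4, hence also in K, T (this S4-model is also a K-model and a T-model).

K, T, S4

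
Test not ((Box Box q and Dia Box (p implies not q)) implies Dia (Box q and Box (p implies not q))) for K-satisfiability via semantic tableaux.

No, unsatisfiable

1. not ((Box Box q and Dia Box (p implies not q)) implies Dia (Box q and Box (p implies not q))), 0
2. Box Box q and Dia Box (p implies not q), 0
3. not Dia (Box q and Box (p implies not q)), 0
4. Box Box q, 0
5. Dia Box (p implies not q), 0
6. Box (p implies not q), 1
7. not (Box q and Box (p implies not q)), 1
8. Box q, 1
9. not Box (p implies not q), 1
10. not (p implies not q), 2
11. p, 2
12. q, 2
13. p implies not q, 2
14. not q, 2
Accessibility: 0R1, 1R2
Branch closes: q and not q both at 2.
(One branch shown.) All branches close.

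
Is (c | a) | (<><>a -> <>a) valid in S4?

Tableau for the negation ~((c | a) | (<><>a -> <>a)):
1. ~((c | a) | (<><>a -> <>a)), u
2. ~(c | a), u
3. ~(<><>a -> <>a), u
4. ~c, u
5. ~a, u
6. <><>a, u
7. ~<>a, u
8. <>a, v
9. ~a, v
10. a, w
11. ~a, w
Accessibility: uRu, uRv, uRw, vRv, vRw, wRw
Branch closes: a and ~a both at w.
Every branch of the negation's tableau closes; the branch above is one of them.

Valid in S4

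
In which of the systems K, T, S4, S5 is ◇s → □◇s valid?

S5-tableau for the negation ¬(◇s → □◇s):
1. ¬(◇s → □◇s), w0
2. ◇s, w0
3. ¬□◇s, w0
4. s, w1
5. ¬◇s, w2
6. ¬s, w0
7. ¬s, w1
Accessibility: w0Rw0, w0Rw1, w0Rw2, w1Rw0, w1Rw1, w1Rw2, w2Rw0, w2Rw1, w2Rw2
Branch closes: s and ¬s both at w1.
Every branch closes (one shown): valid in S5.
S4-tableau for the negation ¬(◇s → □◇s):
1. ¬(◇s → □◇s), w0
2. ◇s, w0
3. ¬□◇s, w0
4. s, w1
5. ¬◇s, w2
6. ¬s, w2
Accessibility: w0Rw0, w0Rw1, w0Rw2, w1Rw1, w2Rw2
Complete open branch: countermodel on an S4-frame, so not valid in S4, nor in K, T (the same frame is also a K-frame and a T-frame).

S5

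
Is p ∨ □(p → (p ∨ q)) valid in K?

Valid

Tableau for the negation ¬(p ∨ □(p → (p ∨ q))):
1. ¬(p ∨ □(p → (p ∨ q))), w0
2. ¬p, w0
3. ¬□(p → (p ∨ q)), w0
4. ¬(p → (p ∨ q)), w1
5. p, w1
6. ¬(p ∨ q), w1
7. ¬p, w1
8. ¬q, w1
Accessibility: w0Rw1
Branch closes: p and ¬p both at w1.
All branches of the negation close; one closing branch shown above.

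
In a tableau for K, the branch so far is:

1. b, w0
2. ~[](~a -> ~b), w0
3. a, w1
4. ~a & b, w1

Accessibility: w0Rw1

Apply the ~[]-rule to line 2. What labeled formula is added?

a fresh world w2 with w0Rw2, and ~(~a -> ~b) at w2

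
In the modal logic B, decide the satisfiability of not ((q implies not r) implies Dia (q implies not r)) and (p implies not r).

1. not ((q implies not r) implies Dia (q implies not r)) and (p implies not r), u
2. not ((q implies not r) implies Dia (q implies not r)), u   [and-rule on 1]
3. p implies not r, u   [and-rule on 1]
4. q implies not r, u   [neg-implies-rule on 2]
5. not Dia (q implies not r), u   [neg-implies-rule on 2]
6. not (q implies not r), u   [neg-Dia-rule on 5 via uRu]
7. q, u   [neg-implies-rule on 6]
8. r, u   [neg-implies-rule on 6]
9. not p, u   [implies-rule on 3 (branches; this branch)]
10. not r, u   [implies-rule on 4 (branches; this branch)]
Accessibility: uRu
Branch closes: r and not r both at u.
All branches of the tableau close; one closing branch shown above.

Unsatisfiable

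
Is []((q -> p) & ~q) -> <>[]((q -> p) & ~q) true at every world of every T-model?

Tableau for the negation ~([]((q -> p) & ~q) -> <>[]((q -> p) & ~q)):
1. ~([]((q -> p) & ~q) -> <>[]((q -> p) & ~q)), w0
2. []((q -> p) & ~q), w0
3. ~<>[]((q -> p) & ~q), w0
4. (q -> p) & ~q, w0
5. q -> p, w0
6. ~q, w0
7. ~[]((q -> p) & ~q), w0
8. p, w0
9. ~((q -> p) & ~q), w1
10. (q -> p) & ~q, w1
11. q -> p, w1
12. ~q, w1
13. ~[]((q -> p) & ~q), w1
14. ~(q -> p), w1
15. q, w1
16. ~p, w1
Accessibility: w0Rw0, w0Rw1, w1Rw1
Branch closes: q and ~q both at w1.
All branches of the negation close; one closing branch shown above.

Valid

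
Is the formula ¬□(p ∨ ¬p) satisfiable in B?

No, unsatisfiable

1. ¬□(p ∨ ¬p), 0
2. ¬(p ∨ ¬p), 1
3. ¬p, 1
4. p, 1
Accessibility: 0R0, 0R1, 1R0, 1R1
Branch closes: p and ¬p both at 1.
Every branch closes; the branch above is one of them.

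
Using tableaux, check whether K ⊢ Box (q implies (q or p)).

Yes, valid

Tableau for the negation not Box (q implies (q or p)):
1. not Box (q implies (q or p)), 0
2. not (q implies (q or p)), 1
3. q, 1
4. not (q or p), 1
5. not q, 1
6. not p, 1
Accessibility: 0R1
Branch closes: q and not q both at 1.
Every branch of the negation's tableau closes; the branch above is one of them.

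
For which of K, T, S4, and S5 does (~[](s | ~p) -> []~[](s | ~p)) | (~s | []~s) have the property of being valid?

S4-tableau for the negation ~((~[](s | ~p) -> []~[](s | ~p)) | (~s | []~s)):
1. ~((~[](s | ~p) -> []~[](s | ~p)) | (~s | []~s)), 0
2. ~(~[](s | ~p) -> []~[](s | ~p)), 0
3. ~(~s | []~s), 0
4. ~[](s | ~p), 0
5. ~[]~[](s | ~p), 0
6. s, 0
7. ~[]~s, 0
8. ~(s | ~p), 1
9. ~s, 1
10. p, 1
11. [](s | ~p), 2
12. s | ~p, 2
13. ~p, 2
14. s, 3
Accessibility: 0R0, 0R1, 0R2, 0R3, 1R1, 2R2, 3R3
Complete open branch: countermodel on an S4-frame, so not valid in S4, nor in K, T (the same frame is also a K-frame and a T-frame).
S5-tableau for the negation ~((~[](s | ~p) -> []~[](s | ~p)) | (~s | []~s)):
1. ~((~[](s | ~p) -> []~[](s | ~p)) | (~s | []~s)), 0
2. ~(~[](s | ~p) -> []~[](s | ~p)), 0
3. ~(~s | []~s), 0
4. ~[](s | ~p), 0
5. ~[]~[](s | ~p), 0
6. s, 0
7. ~[]~s, 0
8. ~(s | ~p), 1
9. ~s, 1
10. p, 1
11. [](s | ~p), 2
12. s | ~p, 0
13. s | ~p, 1
14. s | ~p, 2
15. ~p, 0
16. ~p, 1
Accessibility: 0R0, 0R1, 0R2, 1R0, 1R1, 1R2, 2R0, 2R1, 2R2
Branch closes: p and ~p both at 1.
Every branch closes (one shown): valid in S5.

S5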